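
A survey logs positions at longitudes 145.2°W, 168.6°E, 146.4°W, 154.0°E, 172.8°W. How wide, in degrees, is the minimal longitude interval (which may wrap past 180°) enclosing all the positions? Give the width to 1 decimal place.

Sort the longitudes: -172.8°, -146.4°, -145.2°, +154.0°, +168.6°.
Eastward gaps between consecutive values (wrapping around): 26.4°, 1.2°, 299.2°, 14.6°, 18.6°.
Largest gap = 299.2° ⇒ minimal covering band is its complement: 360° − 299.2° = 60.8°.
Band runs from +154.0° eastward to -145.2°, crossing the antimeridian.

60.8°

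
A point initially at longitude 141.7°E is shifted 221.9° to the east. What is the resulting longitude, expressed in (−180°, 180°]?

Start at +141.7°; shift +221.9° → +363.6°.
+363.6° lies outside (−180°, 180°]; subtract 360° → +3.6°.

3.6°E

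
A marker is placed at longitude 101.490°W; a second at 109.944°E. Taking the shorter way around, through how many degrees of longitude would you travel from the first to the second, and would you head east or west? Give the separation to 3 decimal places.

Raw difference: 109.944 − -101.490 = 211.434°.
Normalise into (−180°, 180°]: 211.434° − 360° = -148.566°.
Negative ⇒ the second point lies to the west; separation 148.566°.

148.566° west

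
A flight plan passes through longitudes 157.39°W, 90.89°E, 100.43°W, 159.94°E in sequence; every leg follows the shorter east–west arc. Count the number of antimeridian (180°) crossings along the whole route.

3

Leg 1: -157.39° → +90.89°, shortest Δλ = -111.72° (west) — crosses 180°.
Leg 2: +90.89° → -100.43°, shortest Δλ = 168.68° (east) — crosses 180°.
Leg 3: -100.43° → +159.94°, shortest Δλ = -99.63° (west) — crosses 180°.
Total crossings: 3.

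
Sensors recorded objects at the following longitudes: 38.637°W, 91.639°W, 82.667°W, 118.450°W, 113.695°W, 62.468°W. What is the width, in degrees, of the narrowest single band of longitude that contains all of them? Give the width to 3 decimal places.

79.813°

Sort the longitudes: -118.450°, -113.695°, -91.639°, -82.667°, -62.468°, -38.637°.
Eastward gaps between consecutive values (wrapping around): 4.755°, 22.056°, 8.972°, 20.199°, 23.831°, 280.187°.
Largest gap = 280.187° ⇒ minimal covering band is its complement: 360° − 280.187° = 79.813°.
Band runs from -118.450° eastward to -38.637°.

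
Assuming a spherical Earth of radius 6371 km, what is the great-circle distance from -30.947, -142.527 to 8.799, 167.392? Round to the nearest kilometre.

6925 km

Δλ = 167.392 − -142.527 = 309.919°; wrapped into (−180°, 180°]: -50.081°.
Δφ = 8.799 − -30.947 = 39.746°.
a = sin²(Δφ/2) + cos φ₁ · cos φ₂ · sin²(Δλ/2) = 0.267394.
c = 2·atan2(√a, √(1−a)) = 1.08692 rad → d = 6371·c ≈ 6924.78 km.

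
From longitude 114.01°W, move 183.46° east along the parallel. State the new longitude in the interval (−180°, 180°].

Start at -114.01°; shift +183.46° → +69.45°.
+69.45° already lies in (−180°, 180°].

69.45°E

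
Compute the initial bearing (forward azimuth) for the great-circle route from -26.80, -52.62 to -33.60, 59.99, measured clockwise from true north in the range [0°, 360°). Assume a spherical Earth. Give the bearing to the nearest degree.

Δλ = 59.99 − -52.62 = 112.61°.
θ = atan2( sin Δλ · cos φ₂ , cos φ₁ · sin φ₂ − sin φ₁ · cos φ₂ · cos Δλ )
  = atan2(0.76891, -0.63833) = 129.699° → normalised to [0°, 360°): 129.699°.

130°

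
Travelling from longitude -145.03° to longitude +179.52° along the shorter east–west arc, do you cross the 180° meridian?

Naïve |179.52 − -145.03| = 324.55° > 180°, so the shorter arc goes the other way round — across 180°.
Signed shortest Δλ = ((179.52 − -145.03 + 180) mod 360) − 180 = -35.45°.
Going west by 35.45° from -145.03° passes through 180° before reaching +179.52°.

Yes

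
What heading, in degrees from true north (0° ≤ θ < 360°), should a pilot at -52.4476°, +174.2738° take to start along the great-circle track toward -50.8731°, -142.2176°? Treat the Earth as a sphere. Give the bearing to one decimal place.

Δλ = -142.2176 − 174.2738 = -316.4914°; wrapped into (−180°, 180°]: 43.5086°.
θ = atan2( sin Δλ · cos φ₂ , cos φ₁ · sin φ₂ − sin φ₁ · cos φ₂ · cos Δλ )
  = atan2(0.43445, -0.10997) = 104.204° → normalised to [0°, 360°): 104.204°.

104.2°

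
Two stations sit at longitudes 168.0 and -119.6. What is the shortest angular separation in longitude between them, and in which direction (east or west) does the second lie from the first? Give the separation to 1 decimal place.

Raw difference: -119.6 − 168.0 = -287.6°.
Normalise into (−180°, 180°]: -287.6° + 360° = 72.4°.
Positive ⇒ the second point lies to the east; separation 72.4°.

72.4° east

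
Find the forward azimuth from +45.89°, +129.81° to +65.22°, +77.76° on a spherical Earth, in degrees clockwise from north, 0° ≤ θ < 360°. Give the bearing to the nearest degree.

324°

Δλ = 77.76 − 129.81 = -52.05°.
θ = atan2( sin Δλ · cos φ₂ , cos φ₁ · sin φ₂ − sin φ₁ · cos φ₂ · cos Δλ )
  = atan2(-0.33051, 0.44688) = -36.486° → normalised to [0°, 360°): 323.514°.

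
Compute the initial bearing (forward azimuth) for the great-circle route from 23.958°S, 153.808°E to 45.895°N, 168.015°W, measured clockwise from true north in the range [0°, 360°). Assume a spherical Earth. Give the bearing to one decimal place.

Δλ = -168.015 − 153.808 = -321.823°; wrapped into (−180°, 180°]: 38.177°.
θ = atan2( sin Δλ · cos φ₂ , cos φ₁ · sin φ₂ − sin φ₁ · cos φ₂ · cos Δλ )
  = atan2(0.43018, 0.87836) = 26.093° → normalised to [0°, 360°): 26.093°.

26.1°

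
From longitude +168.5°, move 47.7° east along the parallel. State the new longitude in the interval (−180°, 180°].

Start at +168.5°; shift +47.7° → +216.2°.
+216.2° lies outside (−180°, 180°]; subtract 360° → -143.8°.

-143.8°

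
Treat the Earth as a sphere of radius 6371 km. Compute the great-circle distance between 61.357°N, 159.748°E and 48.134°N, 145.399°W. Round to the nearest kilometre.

Δλ = -145.399 − 159.748 = -305.147°; wrapped into (−180°, 180°]: 54.853°.
Δφ = 48.134 − 61.357 = -13.223°.
a = sin²(Δφ/2) + cos φ₁ · cos φ₂ · sin²(Δλ/2) = 0.081130.
c = 2·atan2(√a, √(1−a)) = 0.57767 rad → d = 6371·c ≈ 3680.30 km.

3680 km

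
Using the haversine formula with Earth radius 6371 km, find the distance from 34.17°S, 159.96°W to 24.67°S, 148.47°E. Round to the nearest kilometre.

Δλ = 148.47 − -159.96 = 308.43°; wrapped into (−180°, 180°]: -51.57°.
Δφ = -24.67 − -34.17 = 9.50°.
a = sin²(Δφ/2) + cos φ₁ · cos φ₂ · sin²(Δλ/2) = 0.149124.
c = 2·atan2(√a, √(1−a)) = 0.79294 rad → d = 6371·c ≈ 5051.85 km.

5052 km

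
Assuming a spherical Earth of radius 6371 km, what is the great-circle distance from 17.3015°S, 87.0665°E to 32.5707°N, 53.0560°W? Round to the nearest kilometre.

15683 km

Δλ = -53.0560 − 87.0665 = -140.1225°.
Δφ = 32.5707 − -17.3015 = 49.8722°.
a = sin²(Δφ/2) + cos φ₁ · cos φ₂ · sin²(Δλ/2) = 0.888782.
c = 2·atan2(√a, √(1−a)) = 2.46158 rad → d = 6371·c ≈ 15682.71 km.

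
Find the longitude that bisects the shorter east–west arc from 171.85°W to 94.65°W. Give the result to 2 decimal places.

Signed shortest Δλ from -171.85° to -94.65° is +77.20°.
Midpoint longitude = -171.85° + (+77.20°)/2 = -171.85° + 38.60° = -133.25°.

133.25°W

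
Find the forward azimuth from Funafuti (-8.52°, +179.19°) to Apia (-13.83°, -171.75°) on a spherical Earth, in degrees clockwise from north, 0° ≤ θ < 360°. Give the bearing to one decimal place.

121.7°

Δλ = -171.75 − 179.19 = -350.94°; wrapped into (−180°, 180°]: 9.06°.
θ = atan2( sin Δλ · cos φ₂ , cos φ₁ · sin φ₂ − sin φ₁ · cos φ₂ · cos Δλ )
  = atan2(0.15290, -0.09434) = 121.674° → normalised to [0°, 360°): 121.674°.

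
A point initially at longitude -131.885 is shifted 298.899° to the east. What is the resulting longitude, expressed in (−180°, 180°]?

+167.014°

Start at -131.885°; shift +298.899° → +167.014°.
+167.014° already lies in (−180°, 180°].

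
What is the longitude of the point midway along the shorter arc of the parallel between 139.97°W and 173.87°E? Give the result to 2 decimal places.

163.05°W

Signed shortest Δλ from -139.97° to +173.87° is -46.16°.
Midpoint longitude = -139.97° + (-46.16°)/2 = -139.97° − 23.08° = -163.05°.
(The naïve average (-139.97 + +173.87)/2 = 16.95° is on the wrong side of the globe.)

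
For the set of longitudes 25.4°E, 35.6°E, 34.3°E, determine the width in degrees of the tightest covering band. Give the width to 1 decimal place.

10.2°

Sort the longitudes: +25.4°, +34.3°, +35.6°.
Eastward gaps between consecutive values (wrapping around): 8.9°, 1.3°, 349.8°.
Largest gap = 349.8° ⇒ minimal covering band is its complement: 360° − 349.8° = 10.2°.
Band runs from +25.4° eastward to +35.6°.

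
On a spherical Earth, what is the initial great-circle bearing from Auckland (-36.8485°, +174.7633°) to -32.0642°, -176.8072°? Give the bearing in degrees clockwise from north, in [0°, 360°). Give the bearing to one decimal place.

Δλ = -176.8072 − 174.7633 = -351.5705°; wrapped into (−180°, 180°]: 8.4295°.
θ = atan2( sin Δλ · cos φ₂ , cos φ₁ · sin φ₂ − sin φ₁ · cos φ₂ · cos Δλ )
  = atan2(0.12423, 0.07791) = 57.905° → normalised to [0°, 360°): 57.905°.

57.9°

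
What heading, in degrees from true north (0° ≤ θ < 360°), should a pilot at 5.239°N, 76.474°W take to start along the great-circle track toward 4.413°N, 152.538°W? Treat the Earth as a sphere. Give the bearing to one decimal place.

273.2°

Δλ = -152.538 − -76.474 = -76.064°.
θ = atan2( sin Δλ · cos φ₂ , cos φ₁ · sin φ₂ − sin φ₁ · cos φ₂ · cos Δλ )
  = atan2(-0.96769, 0.05470) = -86.765° → normalised to [0°, 360°): 273.235°.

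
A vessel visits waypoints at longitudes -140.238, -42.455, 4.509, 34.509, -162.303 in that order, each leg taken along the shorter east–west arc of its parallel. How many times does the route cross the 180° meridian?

1

Leg 1: -140.238° → -42.455°, shortest Δλ = 97.783° (east) — does not cross 180°.
Leg 2: -42.455° → +4.509°, shortest Δλ = 46.964° (east) — does not cross 180°.
Leg 3: +4.509° → +34.509°, shortest Δλ = 30.0° (east) — does not cross 180°.
Leg 4: +34.509° → -162.303°, shortest Δλ = 163.188° (east) — crosses 180°.
Total crossings: 1.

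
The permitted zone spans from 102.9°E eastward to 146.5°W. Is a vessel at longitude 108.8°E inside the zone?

Band width going east from +102.9° to -146.5°: ((-146.5 − 102.9) mod 360) = 110.6°.
Offset of +108.8° east of the west edge: ((108.8 − 102.9) mod 360) = 5.9°.
5.9° ≤ 110.6° ⇒ inside.

Yes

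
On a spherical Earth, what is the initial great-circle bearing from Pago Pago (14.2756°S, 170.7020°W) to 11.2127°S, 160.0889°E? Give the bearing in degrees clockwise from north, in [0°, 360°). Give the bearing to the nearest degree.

Δλ = 160.0889 − -170.7020 = 330.7909°; wrapped into (−180°, 180°]: -29.2091°.
θ = atan2( sin Δλ · cos φ₂ , cos φ₁ · sin φ₂ − sin φ₁ · cos φ₂ · cos Δλ )
  = atan2(-0.47868, 0.02268) = -87.288° → normalised to [0°, 360°): 272.712°.

273°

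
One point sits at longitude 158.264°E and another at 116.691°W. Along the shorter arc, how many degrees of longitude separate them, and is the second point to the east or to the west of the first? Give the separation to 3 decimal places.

85.045° east

Raw difference: -116.691 − 158.264 = -274.955°.
Normalise into (−180°, 180°]: -274.955° + 360° = 85.045°.
Positive ⇒ the second point lies to the east; separation 85.045°.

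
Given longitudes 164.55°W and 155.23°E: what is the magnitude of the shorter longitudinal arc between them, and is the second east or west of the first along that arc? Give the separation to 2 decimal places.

Raw difference: 155.23 − -164.55 = 319.78°.
Normalise into (−180°, 180°]: 319.78° − 360° = -40.22°.
Negative ⇒ the second point lies to the west; separation 40.22°.

40.22° west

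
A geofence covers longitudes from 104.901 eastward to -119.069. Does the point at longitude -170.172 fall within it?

Band width going east from +104.901° to -119.069°: ((-119.069 − 104.901) mod 360) = 136.030°.
Offset of -170.172° east of the west edge: ((-170.172 − 104.901) mod 360) = 84.927°.
84.927° ≤ 136.030° ⇒ inside.

Yes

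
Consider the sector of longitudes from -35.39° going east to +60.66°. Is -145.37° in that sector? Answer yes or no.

No

Band width going east from -35.39° to +60.66°: ((60.66 − -35.39) mod 360) = 96.05°.
Offset of -145.37° east of the west edge: ((-145.37 − -35.39) mod 360) = 250.02°.
250.02° > 96.05° ⇒ outside.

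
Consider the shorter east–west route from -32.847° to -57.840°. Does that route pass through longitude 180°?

No

Signed shortest Δλ = ((-57.840 − -32.847 + 180) mod 360) − 180 = -24.993°.
Going west by 24.993° from -32.847° reaches -57.840° without touching 180°.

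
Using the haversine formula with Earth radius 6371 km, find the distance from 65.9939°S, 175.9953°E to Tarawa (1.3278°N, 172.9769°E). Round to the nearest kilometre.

Δλ = 172.9769 − 175.9953 = -3.0184°.
Δφ = 1.3278 − -65.9939 = 67.3217°.
a = sin²(Δφ/2) + cos φ₁ · cos φ₂ · sin²(Δλ/2) = 0.307504.
c = 2·atan2(√a, √(1−a)) = 1.17560 rad → d = 6371·c ≈ 7489.73 km.

7490 km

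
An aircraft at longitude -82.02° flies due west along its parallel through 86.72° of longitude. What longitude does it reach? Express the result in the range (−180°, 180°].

Start at -82.02°; shift −86.72° → -168.74°.
-168.74° already lies in (−180°, 180°].

-168.74°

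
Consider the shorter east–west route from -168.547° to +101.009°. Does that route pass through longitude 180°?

Naïve |101.009 − -168.547| = 269.556° > 180°, so the shorter arc goes the other way round — across 180°.
Signed shortest Δλ = ((101.009 − -168.547 + 180) mod 360) − 180 = -90.444°.
Going west by 90.444° from -168.547° passes through 180° before reaching +101.009°.

Yes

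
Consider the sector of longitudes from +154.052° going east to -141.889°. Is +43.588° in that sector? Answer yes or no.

No

Band width going east from +154.052° to -141.889°: ((-141.889 − 154.052) mod 360) = 64.059°.
Offset of +43.588° east of the west edge: ((43.588 − 154.052) mod 360) = 249.536°.
249.536° > 64.059° ⇒ outside.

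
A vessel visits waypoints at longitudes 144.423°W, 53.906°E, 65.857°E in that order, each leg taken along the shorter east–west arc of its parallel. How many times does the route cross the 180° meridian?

Leg 1: -144.423° → +53.906°, shortest Δλ = -161.671° (west) — crosses 180°.
Leg 2: +53.906° → +65.857°, shortest Δλ = 11.951° (east) — does not cross 180°.
Total crossings: 1.

1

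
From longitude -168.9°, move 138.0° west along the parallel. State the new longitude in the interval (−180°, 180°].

+53.1°

Start at -168.9°; shift −138.0° → -306.9°.
-306.9° lies outside (−180°, 180°]; add 360° → +53.1°.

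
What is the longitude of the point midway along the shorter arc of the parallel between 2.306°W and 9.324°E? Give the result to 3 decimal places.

3.509°E

Signed shortest Δλ from -2.306° to +9.324° is +11.630°.
Midpoint longitude = -2.306° + (+11.630°)/2 = -2.306° + 5.815° = +3.509°.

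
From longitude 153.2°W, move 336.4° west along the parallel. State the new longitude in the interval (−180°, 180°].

129.6°W

Start at -153.2°; shift −336.4° → -489.6°.
-489.6° lies outside (−180°, 180°]; add 360° → -129.6°.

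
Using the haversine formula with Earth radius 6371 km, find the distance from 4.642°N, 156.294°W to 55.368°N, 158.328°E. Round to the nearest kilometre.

Δλ = 158.328 − -156.294 = 314.622°; wrapped into (−180°, 180°]: -45.378°.
Δφ = 55.368 − 4.642 = 50.726°.
a = sin²(Δφ/2) + cos φ₁ · cos φ₂ · sin²(Δλ/2) = 0.267764.
c = 2·atan2(√a, √(1−a)) = 1.08776 rad → d = 6371·c ≈ 6930.10 km.

6930 km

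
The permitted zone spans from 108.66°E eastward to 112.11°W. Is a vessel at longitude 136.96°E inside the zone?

Band width going east from +108.66° to -112.11°: ((-112.11 − 108.66) mod 360) = 139.23°.
Offset of +136.96° east of the west edge: ((136.96 − 108.66) mod 360) = 28.30°.
28.30° ≤ 139.23° ⇒ inside.

Yes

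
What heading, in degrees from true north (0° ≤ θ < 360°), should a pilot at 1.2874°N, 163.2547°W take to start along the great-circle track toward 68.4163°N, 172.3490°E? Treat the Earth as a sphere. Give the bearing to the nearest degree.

351°

Δλ = 172.3490 − -163.2547 = 335.6037°; wrapped into (−180°, 180°]: -24.3963°.
θ = atan2( sin Δλ · cos φ₂ , cos φ₁ · sin φ₂ − sin φ₁ · cos φ₂ · cos Δλ )
  = atan2(-0.15194, 0.92212) = -9.357° → normalised to [0°, 360°): 350.643°.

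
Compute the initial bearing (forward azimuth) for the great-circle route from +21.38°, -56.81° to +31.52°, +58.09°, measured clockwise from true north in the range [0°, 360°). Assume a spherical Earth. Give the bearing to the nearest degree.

51°

Δλ = 58.09 − -56.81 = 114.90°.
θ = atan2( sin Δλ · cos φ₂ , cos φ₁ · sin φ₂ − sin φ₁ · cos φ₂ · cos Δλ )
  = atan2(0.77322, 0.61766) = 51.381° → normalised to [0°, 360°): 51.381°.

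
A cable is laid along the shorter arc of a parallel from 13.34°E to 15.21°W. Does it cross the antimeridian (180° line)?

No

Signed shortest Δλ = ((-15.21 − 13.34 + 180) mod 360) − 180 = -28.55°.
Going west by 28.55° from +13.34° reaches -15.21° without touching 180°.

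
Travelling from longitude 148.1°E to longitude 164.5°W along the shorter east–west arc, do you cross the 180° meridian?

Naïve |-164.5 − 148.1| = 312.6° > 180°, so the shorter arc goes the other way round — across 180°.
Signed shortest Δλ = ((-164.5 − 148.1 + 180) mod 360) − 180 = 47.4°.
Going east by 47.4° from +148.1° passes through 180° before reaching -164.5°.

Yes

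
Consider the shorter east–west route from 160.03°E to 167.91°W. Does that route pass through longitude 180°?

Yes

Naïve |-167.91 − 160.03| = 327.94° > 180°, so the shorter arc goes the other way round — across 180°.
Signed shortest Δλ = ((-167.91 − 160.03 + 180) mod 360) − 180 = 32.06°.
Going east by 32.06° from +160.03° passes through 180° before reaching -167.91°.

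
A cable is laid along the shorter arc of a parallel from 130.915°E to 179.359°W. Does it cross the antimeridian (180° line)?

Naïve |-179.359 − 130.915| = 310.274° > 180°, so the shorter arc goes the other way round — across 180°.
Signed shortest Δλ = ((-179.359 − 130.915 + 180) mod 360) − 180 = 49.726°.
Going east by 49.726° from +130.915° passes through 180° before reaching -179.359°.

Yes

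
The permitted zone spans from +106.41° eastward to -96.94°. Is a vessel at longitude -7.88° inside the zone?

Band width going east from +106.41° to -96.94°: ((-96.94 − 106.41) mod 360) = 156.65°.
Offset of -7.88° east of the west edge: ((-7.88 − 106.41) mod 360) = 245.71°.
245.71° > 156.65° ⇒ outside.

No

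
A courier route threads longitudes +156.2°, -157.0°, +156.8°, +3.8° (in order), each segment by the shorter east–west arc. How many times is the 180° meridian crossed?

Leg 1: +156.2° → -157.0°, shortest Δλ = 46.8° (east) — crosses 180°.
Leg 2: -157.0° → +156.8°, shortest Δλ = -46.2° (west) — crosses 180°.
Leg 3: +156.8° → +3.8°, shortest Δλ = -153.0° (west) — does not cross 180°.
Total crossings: 2.

2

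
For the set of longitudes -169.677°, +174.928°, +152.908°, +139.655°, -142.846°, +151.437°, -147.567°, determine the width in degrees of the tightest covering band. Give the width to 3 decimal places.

Sort the longitudes: -169.677°, -147.567°, -142.846°, +139.655°, +151.437°, +152.908°, +174.928°.
Eastward gaps between consecutive values (wrapping around): 22.110°, 4.721°, 282.501°, 11.782°, 1.471°, 22.020°, 15.395°.
Largest gap = 282.501° ⇒ minimal covering band is its complement: 360° − 282.501° = 77.499°.
Band runs from +139.655° eastward to -142.846°, crossing the antimeridian.

77.499°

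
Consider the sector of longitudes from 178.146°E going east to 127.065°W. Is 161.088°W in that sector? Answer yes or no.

Band width going east from +178.146° to -127.065°: ((-127.065 − 178.146) mod 360) = 54.789°.
Offset of -161.088° east of the west edge: ((-161.088 − 178.146) mod 360) = 20.766°.
20.766° ≤ 54.789° ⇒ inside.

Yes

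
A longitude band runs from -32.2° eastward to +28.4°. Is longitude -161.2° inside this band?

No

Band width going east from -32.2° to +28.4°: ((28.4 − -32.2) mod 360) = 60.6°.
Offset of -161.2° east of the west edge: ((-161.2 − -32.2) mod 360) = 231.0°.
231.0° > 60.6° ⇒ outside.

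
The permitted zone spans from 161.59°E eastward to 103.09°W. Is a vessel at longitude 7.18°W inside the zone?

No

Band width going east from +161.59° to -103.09°: ((-103.09 − 161.59) mod 360) = 95.32°.
Offset of -7.18° east of the west edge: ((-7.18 − 161.59) mod 360) = 191.23°.
191.23° > 95.32° ⇒ outside.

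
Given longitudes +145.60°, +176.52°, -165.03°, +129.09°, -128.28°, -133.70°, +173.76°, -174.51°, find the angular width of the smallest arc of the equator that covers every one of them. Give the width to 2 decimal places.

102.63°

Sort the longitudes: -174.51°, -165.03°, -133.70°, -128.28°, +129.09°, +145.60°, +173.76°, +176.52°.
Eastward gaps between consecutive values (wrapping around): 9.48°, 31.33°, 5.42°, 257.37°, 16.51°, 28.16°, 2.76°, 8.97°.
Largest gap = 257.37° ⇒ minimal covering band is its complement: 360° − 257.37° = 102.63°.
Band runs from +129.09° eastward to -128.28°, crossing the antimeridian.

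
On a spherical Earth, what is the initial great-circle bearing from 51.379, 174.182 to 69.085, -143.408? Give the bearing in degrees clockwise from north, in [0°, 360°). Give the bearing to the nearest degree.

33°

Δλ = -143.408 − 174.182 = -317.590°; wrapped into (−180°, 180°]: 42.410°.
θ = atan2( sin Δλ · cos φ₂ , cos φ₁ · sin φ₂ − sin φ₁ · cos φ₂ · cos Δλ )
  = atan2(0.24076, 0.37711) = 32.555° → normalised to [0°, 360°): 32.555°.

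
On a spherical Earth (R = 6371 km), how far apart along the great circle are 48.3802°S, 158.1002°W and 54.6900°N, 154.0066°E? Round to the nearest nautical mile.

Δλ = 154.0066 − -158.1002 = 312.1068°; wrapped into (−180°, 180°]: -47.8932°.
Δφ = 54.6900 − -48.3802 = 103.0702°.
a = sin²(Δφ/2) + cos φ₁ · cos φ₂ · sin²(Δλ/2) = 0.676317.
c = 2·atan2(√a, √(1−a)) = 1.93118 rad → d = 6371·c ≈ 12303.55 km ≈ 6643.39 nmi.

6643 nmi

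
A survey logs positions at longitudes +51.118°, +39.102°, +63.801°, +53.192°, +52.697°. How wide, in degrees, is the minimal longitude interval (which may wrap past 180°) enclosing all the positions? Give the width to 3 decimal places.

Sort the longitudes: +39.102°, +51.118°, +52.697°, +53.192°, +63.801°.
Eastward gaps between consecutive values (wrapping around): 12.016°, 1.579°, 0.495°, 10.609°, 335.301°.
Largest gap = 335.301° ⇒ minimal covering band is its complement: 360° − 335.301° = 24.699°.
Band runs from +39.102° eastward to +63.801°.

24.699°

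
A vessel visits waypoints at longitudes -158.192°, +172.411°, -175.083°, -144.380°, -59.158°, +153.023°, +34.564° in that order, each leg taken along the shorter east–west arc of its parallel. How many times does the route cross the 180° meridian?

3

Leg 1: -158.192° → +172.411°, shortest Δλ = -29.397° (west) — crosses 180°.
Leg 2: +172.411° → -175.083°, shortest Δλ = 12.506° (east) — crosses 180°.
Leg 3: -175.083° → -144.380°, shortest Δλ = 30.703° (east) — does not cross 180°.
Leg 4: -144.380° → -59.158°, shortest Δλ = 85.222° (east) — does not cross 180°.
Leg 5: -59.158° → +153.023°, shortest Δλ = -147.819° (west) — crosses 180°.
Leg 6: +153.023° → +34.564°, shortest Δλ = -118.459° (west) — does not cross 180°.
Total crossings: 3.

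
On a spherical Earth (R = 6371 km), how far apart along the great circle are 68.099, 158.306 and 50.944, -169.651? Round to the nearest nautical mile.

Δλ = -169.651 − 158.306 = -327.957°; wrapped into (−180°, 180°]: 32.043°.
Δφ = 50.944 − 68.099 = -17.155°.
a = sin²(Δφ/2) + cos φ₁ · cos φ₂ · sin²(Δλ/2) = 0.040148.
c = 2·atan2(√a, √(1−a)) = 0.40347 rad → d = 6371·c ≈ 2570.50 km ≈ 1387.96 nmi.

1388 nmi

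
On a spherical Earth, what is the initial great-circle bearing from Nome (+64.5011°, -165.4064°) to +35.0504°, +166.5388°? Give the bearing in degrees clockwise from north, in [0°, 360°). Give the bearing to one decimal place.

223.6°

Δλ = 166.5388 − -165.4064 = 331.9452°; wrapped into (−180°, 180°]: -28.0548°.
θ = atan2( sin Δλ · cos φ₂ , cos φ₁ · sin φ₂ − sin φ₁ · cos φ₂ · cos Δλ )
  = atan2(-0.38502, -0.40485) = -136.438° → normalised to [0°, 360°): 223.562°.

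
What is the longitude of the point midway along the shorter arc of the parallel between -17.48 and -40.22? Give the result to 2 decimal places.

-28.85°

Signed shortest Δλ from -17.48° to -40.22° is -22.74°.
Midpoint longitude = -17.48° + (-22.74°)/2 = -17.48° − 11.37° = -28.85°.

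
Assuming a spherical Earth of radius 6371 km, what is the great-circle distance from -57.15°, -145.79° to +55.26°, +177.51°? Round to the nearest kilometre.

12928 km

Δλ = 177.51 − -145.79 = 323.30°; wrapped into (−180°, 180°]: -36.70°.
Δφ = 55.26 − -57.15 = 112.41°.
a = sin²(Δφ/2) + cos φ₁ · cos φ₂ · sin²(Δλ/2) = 0.721253.
c = 2·atan2(√a, √(1−a)) = 2.02919 rad → d = 6371·c ≈ 12927.95 km.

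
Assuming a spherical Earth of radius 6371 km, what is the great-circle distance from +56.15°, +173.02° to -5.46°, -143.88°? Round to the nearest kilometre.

Δλ = -143.88 − 173.02 = -316.90°; wrapped into (−180°, 180°]: 43.10°.
Δφ = -5.46 − 56.15 = -61.61°.
a = sin²(Δφ/2) + cos φ₁ · cos φ₂ · sin²(Δλ/2) = 0.337076.
c = 2·atan2(√a, √(1−a)) = 1.23889 rad → d = 6371·c ≈ 7892.96 km.

7893 km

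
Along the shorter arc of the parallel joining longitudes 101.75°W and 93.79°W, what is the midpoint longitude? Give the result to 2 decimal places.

97.77°W

Signed shortest Δλ from -101.75° to -93.79° is +7.96°.
Midpoint longitude = -101.75° + (+7.96°)/2 = -101.75° + 3.98° = -97.77°.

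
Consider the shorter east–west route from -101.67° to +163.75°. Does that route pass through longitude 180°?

Yes

Naïve |163.75 − -101.67| = 265.42° > 180°, so the shorter arc goes the other way round — across 180°.
Signed shortest Δλ = ((163.75 − -101.67 + 180) mod 360) − 180 = -94.58°.
Going west by 94.58° from -101.67° passes through 180° before reaching +163.75°.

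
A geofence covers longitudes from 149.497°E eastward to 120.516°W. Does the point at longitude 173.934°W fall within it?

Yes

Band width going east from +149.497° to -120.516°: ((-120.516 − 149.497) mod 360) = 89.987°.
Offset of -173.934° east of the west edge: ((-173.934 − 149.497) mod 360) = 36.569°.
36.569° ≤ 89.987° ⇒ inside.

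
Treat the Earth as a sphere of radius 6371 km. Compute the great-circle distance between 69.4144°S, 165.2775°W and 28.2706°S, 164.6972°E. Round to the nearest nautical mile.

2680 nmi

Δλ = 164.6972 − -165.2775 = 329.9747°; wrapped into (−180°, 180°]: -30.0253°.
Δφ = -28.2706 − -69.4144 = 41.1438°.
a = sin²(Δφ/2) + cos φ₁ · cos φ₂ · sin²(Δλ/2) = 0.144248.
c = 2·atan2(√a, √(1−a)) = 0.77916 rad → d = 6371·c ≈ 4964.02 km ≈ 2680.36 nmi.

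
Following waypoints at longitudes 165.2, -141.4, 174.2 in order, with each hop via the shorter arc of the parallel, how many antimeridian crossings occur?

2

Leg 1: +165.2° → -141.4°, shortest Δλ = 53.4° (east) — crosses 180°.
Leg 2: -141.4° → +174.2°, shortest Δλ = -44.4° (west) — crosses 180°.
Total crossings: 2.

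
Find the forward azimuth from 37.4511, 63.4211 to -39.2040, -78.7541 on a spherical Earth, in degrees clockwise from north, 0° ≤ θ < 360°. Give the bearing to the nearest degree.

255°

Δλ = -78.7541 − 63.4211 = -142.1752°.
θ = atan2( sin Δλ · cos φ₂ , cos φ₁ · sin φ₂ − sin φ₁ · cos φ₂ · cos Δλ )
  = atan2(-0.47521, -0.12959) = -105.254° → normalised to [0°, 360°): 254.746°.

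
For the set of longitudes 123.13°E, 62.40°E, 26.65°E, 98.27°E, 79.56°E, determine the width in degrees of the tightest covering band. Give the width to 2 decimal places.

96.48°

Sort the longitudes: +26.65°, +62.40°, +79.56°, +98.27°, +123.13°.
Eastward gaps between consecutive values (wrapping around): 35.75°, 17.16°, 18.71°, 24.86°, 263.52°.
Largest gap = 263.52° ⇒ minimal covering band is its complement: 360° − 263.52° = 96.48°.
Band runs from +26.65° eastward to +123.13°.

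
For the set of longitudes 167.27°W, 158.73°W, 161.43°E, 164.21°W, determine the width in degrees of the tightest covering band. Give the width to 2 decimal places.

39.84°

Sort the longitudes: -167.27°, -164.21°, -158.73°, +161.43°.
Eastward gaps between consecutive values (wrapping around): 3.06°, 5.48°, 320.16°, 31.30°.
Largest gap = 320.16° ⇒ minimal covering band is its complement: 360° − 320.16° = 39.84°.
Band runs from +161.43° eastward to -158.73°, crossing the antimeridian.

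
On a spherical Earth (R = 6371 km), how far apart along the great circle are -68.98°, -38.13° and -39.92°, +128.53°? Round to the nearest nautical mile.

Δλ = 128.53 − -38.13 = 166.66°.
Δφ = -39.92 − -68.98 = 29.06°.
a = sin²(Δφ/2) + cos φ₁ · cos φ₂ · sin²(Δλ/2) = 0.334330.
c = 2·atan2(√a, √(1−a)) = 1.23307 rad → d = 6371·c ≈ 7855.91 km ≈ 4241.85 nmi.

4242 nmi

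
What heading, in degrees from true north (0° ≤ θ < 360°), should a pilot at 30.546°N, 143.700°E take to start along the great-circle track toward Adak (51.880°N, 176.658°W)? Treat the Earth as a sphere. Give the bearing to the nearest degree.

Δλ = -176.658 − 143.700 = -320.358°; wrapped into (−180°, 180°]: 39.642°.
θ = atan2( sin Δλ · cos φ₂ , cos φ₁ · sin φ₂ − sin φ₁ · cos φ₂ · cos Δλ )
  = atan2(0.39384, 0.43595) = 42.095° → normalised to [0°, 360°): 42.095°.

42°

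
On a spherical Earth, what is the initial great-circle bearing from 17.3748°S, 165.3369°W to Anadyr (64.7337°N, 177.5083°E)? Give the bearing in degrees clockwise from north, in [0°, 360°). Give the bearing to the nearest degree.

353°

Δλ = 177.5083 − -165.3369 = 342.8452°; wrapped into (−180°, 180°]: -17.1548°.
θ = atan2( sin Δλ · cos φ₂ , cos φ₁ · sin φ₂ − sin φ₁ · cos φ₂ · cos Δλ )
  = atan2(-0.12589, 0.98486) = -7.285° → normalised to [0°, 360°): 352.715°.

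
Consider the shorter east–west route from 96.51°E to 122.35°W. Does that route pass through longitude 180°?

Yes

Naïve |-122.35 − 96.51| = 218.86° > 180°, so the shorter arc goes the other way round — across 180°.
Signed shortest Δλ = ((-122.35 − 96.51 + 180) mod 360) − 180 = 141.14°.
Going east by 141.14° from +96.51° passes through 180° before reaching -122.35°.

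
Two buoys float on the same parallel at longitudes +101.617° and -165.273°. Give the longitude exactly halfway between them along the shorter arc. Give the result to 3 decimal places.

Signed shortest Δλ from +101.617° to -165.273° is +93.110°.
Midpoint longitude = +101.617° + (+93.110°)/2 = +101.617° + 46.555° = +148.172°.
(The naïve average (+101.617 + -165.273)/2 = -31.828° is on the wrong side of the globe.)

+148.172°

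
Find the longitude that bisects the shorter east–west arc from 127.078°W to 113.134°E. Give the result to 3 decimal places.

173.028°E

Signed shortest Δλ from -127.078° to +113.134° is -119.788°.
Midpoint longitude = -127.078° + (-119.788°)/2 = -127.078° − 59.894° = -186.972°.
Normalise into (−180°, 180°]: +173.028°.
(The naïve average (-127.078 + +113.134)/2 = -6.972° is on the wrong side of the globe.)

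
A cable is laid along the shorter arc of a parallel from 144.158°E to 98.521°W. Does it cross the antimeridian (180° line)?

Naïve |-98.521 − 144.158| = 242.679° > 180°, so the shorter arc goes the other way round — across 180°.
Signed shortest Δλ = ((-98.521 − 144.158 + 180) mod 360) − 180 = 117.321°.
Going east by 117.321° from +144.158° passes through 180° before reaching -98.521°.

Yes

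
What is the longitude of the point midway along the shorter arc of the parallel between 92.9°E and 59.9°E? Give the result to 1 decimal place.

76.4°E

Signed shortest Δλ from +92.9° to +59.9° is -33.0°.
Midpoint longitude = +92.9° + (-33.0°)/2 = +92.9° − 16.5° = +76.4°.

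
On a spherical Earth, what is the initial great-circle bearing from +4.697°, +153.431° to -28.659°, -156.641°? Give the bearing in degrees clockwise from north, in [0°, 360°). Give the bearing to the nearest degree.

128°

Δλ = -156.641 − 153.431 = -310.072°; wrapped into (−180°, 180°]: 49.928°.
θ = atan2( sin Δλ · cos φ₂ , cos φ₁ · sin φ₂ − sin φ₁ · cos φ₂ · cos Δλ )
  = atan2(0.67149, -0.52424) = 127.980° → normalised to [0°, 360°): 127.980°.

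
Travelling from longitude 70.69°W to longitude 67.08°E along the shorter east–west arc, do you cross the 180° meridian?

Signed shortest Δλ = ((67.08 − -70.69 + 180) mod 360) − 180 = 137.77°.
Going east by 137.77° from -70.69° reaches +67.08° without touching 180°.

No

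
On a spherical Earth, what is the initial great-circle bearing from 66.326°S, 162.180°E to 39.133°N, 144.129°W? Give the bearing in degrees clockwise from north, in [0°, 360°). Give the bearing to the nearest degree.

43°

Δλ = -144.129 − 162.180 = -306.309°; wrapped into (−180°, 180°]: 53.691°.
θ = atan2( sin Δλ · cos φ₂ , cos φ₁ · sin φ₂ − sin φ₁ · cos φ₂ · cos Δλ )
  = atan2(0.62507, 0.67408) = 42.840° → normalised to [0°, 360°): 42.840°.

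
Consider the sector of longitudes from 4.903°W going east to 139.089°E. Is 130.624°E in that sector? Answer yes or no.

Yes

Band width going east from -4.903° to +139.089°: ((139.089 − -4.903) mod 360) = 143.992°.
Offset of +130.624° east of the west edge: ((130.624 − -4.903) mod 360) = 135.527°.
135.527° ≤ 143.992° ⇒ inside.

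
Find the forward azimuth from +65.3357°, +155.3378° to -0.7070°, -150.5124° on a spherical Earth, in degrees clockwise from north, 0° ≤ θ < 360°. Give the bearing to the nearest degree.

Δλ = -150.5124 − 155.3378 = -305.8502°; wrapped into (−180°, 180°]: 54.1498°.
θ = atan2( sin Δλ · cos φ₂ , cos φ₁ · sin φ₂ − sin φ₁ · cos φ₂ · cos Δλ )
  = atan2(0.81049, -0.53735) = 123.544° → normalised to [0°, 360°): 123.544°.

124°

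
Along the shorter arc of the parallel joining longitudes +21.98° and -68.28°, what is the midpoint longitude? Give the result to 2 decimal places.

Signed shortest Δλ from +21.98° to -68.28° is -90.26°.
Midpoint longitude = +21.98° + (-90.26°)/2 = +21.98° − 45.13° = -23.15°.

-23.15°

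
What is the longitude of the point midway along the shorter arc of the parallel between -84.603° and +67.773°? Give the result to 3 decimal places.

-8.415°

Signed shortest Δλ from -84.603° to +67.773° is +152.376°.
Midpoint longitude = -84.603° + (+152.376°)/2 = -84.603° + 76.188° = -8.415°.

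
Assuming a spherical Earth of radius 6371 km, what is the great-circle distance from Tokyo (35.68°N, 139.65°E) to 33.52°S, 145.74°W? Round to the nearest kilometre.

10918 km

Δλ = -145.74 − 139.65 = -285.39°; wrapped into (−180°, 180°]: 74.61°.
Δφ = -33.52 − 35.68 = -69.20°.
a = sin²(Δφ/2) + cos φ₁ · cos φ₂ · sin²(Δλ/2) = 0.571186.
c = 2·atan2(√a, √(1−a)) = 1.71365 rad → d = 6371·c ≈ 10917.68 km.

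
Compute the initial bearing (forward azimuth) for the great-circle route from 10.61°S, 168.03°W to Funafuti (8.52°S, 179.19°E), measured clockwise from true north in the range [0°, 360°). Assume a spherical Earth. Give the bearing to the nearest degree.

Δλ = 179.19 − -168.03 = 347.22°; wrapped into (−180°, 180°]: -12.78°.
θ = atan2( sin Δλ · cos φ₂ , cos φ₁ · sin φ₂ − sin φ₁ · cos φ₂ · cos Δλ )
  = atan2(-0.21877, 0.03196) = -81.689° → normalised to [0°, 360°): 278.311°.

278°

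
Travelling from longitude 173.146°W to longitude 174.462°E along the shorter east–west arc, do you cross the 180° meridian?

Naïve |174.462 − -173.146| = 347.608° > 180°, so the shorter arc goes the other way round — across 180°.
Signed shortest Δλ = ((174.462 − -173.146 + 180) mod 360) − 180 = -12.392°.
Going west by 12.392° from -173.146° passes through 180° before reaching +174.462°.

Yes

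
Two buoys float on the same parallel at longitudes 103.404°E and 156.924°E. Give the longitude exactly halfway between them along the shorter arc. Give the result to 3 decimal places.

Signed shortest Δλ from +103.404° to +156.924° is +53.520°.
Midpoint longitude = +103.404° + (+53.520°)/2 = +103.404° + 26.760° = +130.164°.

130.164°E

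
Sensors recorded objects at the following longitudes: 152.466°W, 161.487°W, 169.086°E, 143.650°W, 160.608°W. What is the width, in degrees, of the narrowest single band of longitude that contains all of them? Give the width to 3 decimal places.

Sort the longitudes: -161.487°, -160.608°, -152.466°, -143.650°, +169.086°.
Eastward gaps between consecutive values (wrapping around): 0.879°, 8.142°, 8.816°, 312.736°, 29.427°.
Largest gap = 312.736° ⇒ minimal covering band is its complement: 360° − 312.736° = 47.264°.
Band runs from +169.086° eastward to -143.650°, crossing the antimeridian.

47.264°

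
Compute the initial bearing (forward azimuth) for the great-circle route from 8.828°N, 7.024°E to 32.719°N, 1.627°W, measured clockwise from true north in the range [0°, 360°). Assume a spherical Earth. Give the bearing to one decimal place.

Δλ = -1.627 − 7.024 = -8.651°.
θ = atan2( sin Δλ · cos φ₂ , cos φ₁ · sin φ₂ − sin φ₁ · cos φ₂ · cos Δλ )
  = atan2(-0.12655, 0.40647) = -17.293° → normalised to [0°, 360°): 342.707°.

342.7°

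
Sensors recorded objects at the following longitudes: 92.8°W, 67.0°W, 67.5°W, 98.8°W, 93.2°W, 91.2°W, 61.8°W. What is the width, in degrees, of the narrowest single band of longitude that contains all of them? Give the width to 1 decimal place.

37.0°

Sort the longitudes: -98.8°, -93.2°, -92.8°, -91.2°, -67.5°, -67.0°, -61.8°.
Eastward gaps between consecutive values (wrapping around): 5.6°, 0.4°, 1.6°, 23.7°, 0.5°, 5.2°, 323.0°.
Largest gap = 323.0° ⇒ minimal covering band is its complement: 360° − 323.0° = 37.0°.
Band runs from -98.8° eastward to -61.8°.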